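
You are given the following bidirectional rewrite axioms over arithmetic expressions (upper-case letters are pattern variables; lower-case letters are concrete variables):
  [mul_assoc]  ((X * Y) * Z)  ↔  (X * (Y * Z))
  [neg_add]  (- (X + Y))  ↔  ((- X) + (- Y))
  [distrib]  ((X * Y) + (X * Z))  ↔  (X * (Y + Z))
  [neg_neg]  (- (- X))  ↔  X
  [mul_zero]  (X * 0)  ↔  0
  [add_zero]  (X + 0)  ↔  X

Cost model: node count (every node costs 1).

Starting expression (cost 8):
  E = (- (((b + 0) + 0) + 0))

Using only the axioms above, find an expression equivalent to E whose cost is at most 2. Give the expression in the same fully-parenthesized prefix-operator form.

(- b)   [cost 2]

(1) (b + 0)  =[add_zero →]=  b    ⊢ (- ((b + 0) + 0))
(2) (b + 0)  =[add_zero →]=  b    ⊢ (- (b + 0))
(3) (b + 0)  =[add_zero →]=  b    ⊢ cost 2, within 2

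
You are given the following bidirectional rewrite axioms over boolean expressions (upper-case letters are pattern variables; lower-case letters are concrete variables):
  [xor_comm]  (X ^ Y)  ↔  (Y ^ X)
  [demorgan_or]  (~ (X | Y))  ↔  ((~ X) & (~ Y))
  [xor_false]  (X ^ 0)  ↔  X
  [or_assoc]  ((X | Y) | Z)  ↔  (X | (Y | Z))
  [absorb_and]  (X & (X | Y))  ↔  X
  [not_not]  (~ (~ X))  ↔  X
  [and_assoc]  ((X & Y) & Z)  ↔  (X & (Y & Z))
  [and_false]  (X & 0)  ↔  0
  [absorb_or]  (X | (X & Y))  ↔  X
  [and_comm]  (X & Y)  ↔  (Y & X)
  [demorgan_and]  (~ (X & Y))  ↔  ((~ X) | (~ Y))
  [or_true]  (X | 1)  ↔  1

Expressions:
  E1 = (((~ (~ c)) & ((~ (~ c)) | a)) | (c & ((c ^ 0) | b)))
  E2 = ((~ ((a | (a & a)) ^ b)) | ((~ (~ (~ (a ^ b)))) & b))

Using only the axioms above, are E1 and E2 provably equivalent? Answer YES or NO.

Every axiom is a valid identity, so a rewrite proof would force E1 and E2 to agree under every assignment.
At a=0, b=0, c=0: E1 = 0 but E2 = 1; they differ, so no derivation exists.

NO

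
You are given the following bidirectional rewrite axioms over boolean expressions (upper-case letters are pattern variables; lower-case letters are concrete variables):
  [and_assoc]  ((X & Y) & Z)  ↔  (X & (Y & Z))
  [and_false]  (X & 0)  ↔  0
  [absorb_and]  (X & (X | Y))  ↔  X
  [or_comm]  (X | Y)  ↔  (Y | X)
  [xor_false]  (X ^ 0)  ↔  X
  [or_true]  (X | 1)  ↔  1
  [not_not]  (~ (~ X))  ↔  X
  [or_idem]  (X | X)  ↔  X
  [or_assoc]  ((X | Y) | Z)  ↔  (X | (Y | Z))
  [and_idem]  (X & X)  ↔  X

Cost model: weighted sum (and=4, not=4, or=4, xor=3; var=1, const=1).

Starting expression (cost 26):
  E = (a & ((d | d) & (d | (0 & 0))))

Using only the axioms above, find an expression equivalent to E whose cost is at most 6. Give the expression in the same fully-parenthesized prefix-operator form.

(a & d)   [cost 6]

step 1: and_idem (→) rewrites (0 & 0) into 0, now (a & ((d | d) & (d | 0)))
step 2: or_idem (→) rewrites (d | d) into d, now (a & (d & (d | 0)))
step 3: absorb_and (→) rewrites (d & (d | 0)) into d, reaching cost 6 (bound 6)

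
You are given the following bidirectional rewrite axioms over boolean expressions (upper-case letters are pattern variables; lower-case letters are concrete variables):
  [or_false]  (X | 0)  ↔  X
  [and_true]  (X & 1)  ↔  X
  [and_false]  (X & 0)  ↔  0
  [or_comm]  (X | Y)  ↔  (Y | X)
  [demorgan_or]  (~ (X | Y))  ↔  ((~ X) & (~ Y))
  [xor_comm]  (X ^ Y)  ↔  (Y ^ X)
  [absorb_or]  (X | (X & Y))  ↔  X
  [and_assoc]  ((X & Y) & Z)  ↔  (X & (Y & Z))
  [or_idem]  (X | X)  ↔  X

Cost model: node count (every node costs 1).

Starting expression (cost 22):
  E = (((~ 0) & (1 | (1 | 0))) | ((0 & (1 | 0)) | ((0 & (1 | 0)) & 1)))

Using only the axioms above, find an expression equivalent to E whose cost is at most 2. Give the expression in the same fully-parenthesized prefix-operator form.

step 1: and_true (→) rewrites ((0 & (1 | 0)) & 1) into (0 & (1 | 0)), now (((~ 0) & (1 | (1 | 0))) | ((0 & (1 | 0)) | (0 & (1 | 0))))
step 2: or_idem (→) rewrites ((0 & (1 | 0)) | (0 & (1 | 0))) into (0 & (1 | 0)), now (((~ 0) & (1 | (1 | 0))) | (0 & (1 | 0)))
step 3: or_false (→) rewrites (1 | 0) into 1, now (((~ 0) & (1 | (1 | 0))) | (0 & 1))
step 4: or_false (→) rewrites (1 | 0) into 1, now (((~ 0) & (1 | 1)) | (0 & 1))
step 5: and_true (→) rewrites (0 & 1) into 0, now (((~ 0) & (1 | 1)) | 0)
step 6: or_false (→) rewrites (((~ 0) & (1 | 1)) | 0) into ((~ 0) & (1 | 1))
step 7: or_idem (→) rewrites (1 | 1) into 1, now ((~ 0) & 1)
step 8: and_true (→) rewrites ((~ 0) & 1) into (~ 0), reaching cost 2 (bound 2)

(~ 0)   [cost 2]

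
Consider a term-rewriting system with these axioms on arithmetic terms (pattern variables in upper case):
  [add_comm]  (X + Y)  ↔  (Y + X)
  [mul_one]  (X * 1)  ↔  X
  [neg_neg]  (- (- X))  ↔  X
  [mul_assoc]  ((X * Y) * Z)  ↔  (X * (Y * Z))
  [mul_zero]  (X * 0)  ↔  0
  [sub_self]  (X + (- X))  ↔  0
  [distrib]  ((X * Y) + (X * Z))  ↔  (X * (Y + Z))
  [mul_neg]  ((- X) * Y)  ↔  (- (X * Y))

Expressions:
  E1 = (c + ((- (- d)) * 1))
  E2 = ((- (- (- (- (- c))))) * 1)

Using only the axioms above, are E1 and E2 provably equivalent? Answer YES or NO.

NO

The axioms are sound identities: if E1 ↔* E2 then E1 and E2 evaluate identically under any assignment.
Under c=0, d=1: E1 evaluates to 1, E2 to 0. Distinct ⇒ no rewrite sequence connects them.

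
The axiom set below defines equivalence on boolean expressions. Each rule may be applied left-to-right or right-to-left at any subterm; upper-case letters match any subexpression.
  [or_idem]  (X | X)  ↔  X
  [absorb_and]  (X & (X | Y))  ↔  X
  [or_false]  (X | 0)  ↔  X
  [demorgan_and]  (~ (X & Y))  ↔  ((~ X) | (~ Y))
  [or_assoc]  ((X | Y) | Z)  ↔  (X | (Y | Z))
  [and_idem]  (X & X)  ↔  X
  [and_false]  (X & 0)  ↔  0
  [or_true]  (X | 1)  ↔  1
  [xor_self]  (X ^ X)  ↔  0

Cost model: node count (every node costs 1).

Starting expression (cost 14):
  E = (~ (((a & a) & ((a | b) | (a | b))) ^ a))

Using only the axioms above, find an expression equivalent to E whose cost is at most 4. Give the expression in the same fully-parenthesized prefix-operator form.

step 1: and_idem (→) rewrites (a & a) into a, now (~ ((a & ((a | b) | (a | b))) ^ a))
step 2: or_idem (→) rewrites ((a | b) | (a | b)) into (a | b), now (~ ((a & (a | b)) ^ a))
step 3: absorb_and (→) rewrites (a & (a | b)) into a, reaching cost 4 (bound 4)

(~ (a ^ a))   [cost 4]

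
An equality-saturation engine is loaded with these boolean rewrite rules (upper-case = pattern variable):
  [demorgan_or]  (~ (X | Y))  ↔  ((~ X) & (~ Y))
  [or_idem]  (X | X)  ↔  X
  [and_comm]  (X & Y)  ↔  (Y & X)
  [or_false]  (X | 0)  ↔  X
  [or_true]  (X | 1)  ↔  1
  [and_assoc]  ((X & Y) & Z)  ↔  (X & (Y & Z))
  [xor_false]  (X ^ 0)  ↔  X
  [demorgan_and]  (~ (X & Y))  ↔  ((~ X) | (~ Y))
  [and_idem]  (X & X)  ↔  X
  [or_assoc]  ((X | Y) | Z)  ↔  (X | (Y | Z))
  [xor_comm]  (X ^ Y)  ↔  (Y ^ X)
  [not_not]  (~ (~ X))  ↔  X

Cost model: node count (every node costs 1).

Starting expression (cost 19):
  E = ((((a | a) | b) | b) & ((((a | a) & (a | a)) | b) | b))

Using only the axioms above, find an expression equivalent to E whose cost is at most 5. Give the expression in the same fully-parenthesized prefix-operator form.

((a | b) | b)   [cost 5]

1. [and_idem →] ((a | a) & (a | a))  →  (a | a);  E = ((((a | a) | b) | b) & (((a | a) | b) | b))
2. [and_idem →] ((((a | a) | b) | b) & (((a | a) | b) | b))  →  (((a | a) | b) | b)
3. [or_idem →] (a | a)  →  a;  cost 5 ≤ 5, done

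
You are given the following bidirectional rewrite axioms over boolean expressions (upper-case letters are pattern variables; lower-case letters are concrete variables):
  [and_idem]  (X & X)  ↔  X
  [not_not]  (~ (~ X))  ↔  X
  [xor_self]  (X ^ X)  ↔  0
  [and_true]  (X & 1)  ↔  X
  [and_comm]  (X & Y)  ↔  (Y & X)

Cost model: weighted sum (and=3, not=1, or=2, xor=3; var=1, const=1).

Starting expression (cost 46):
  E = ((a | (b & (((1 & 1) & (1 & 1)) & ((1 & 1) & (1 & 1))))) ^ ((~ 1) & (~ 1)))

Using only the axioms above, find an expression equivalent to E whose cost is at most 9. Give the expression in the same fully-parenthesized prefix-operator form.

step 1: and_idem (→) rewrites (((1 & 1) & (1 & 1)) & ((1 & 1) & (1 & 1))) into ((1 & 1) & (1 & 1)), now ((a | (b & ((1 & 1) & (1 & 1)))) ^ ((~ 1) & (~ 1)))
step 2: and_idem (→) rewrites ((1 & 1) & (1 & 1)) into (1 & 1), now ((a | (b & (1 & 1))) ^ ((~ 1) & (~ 1)))
step 3: and_idem (→) rewrites (1 & 1) into 1, now ((a | (b & 1)) ^ ((~ 1) & (~ 1)))
step 4: and_true (→) rewrites (b & 1) into b, now ((a | b) ^ ((~ 1) & (~ 1)))
step 5: and_idem (→) rewrites ((~ 1) & (~ 1)) into (~ 1), reaching cost 9 (bound 9)

((a | b) ^ (~ 1))   [cost 9]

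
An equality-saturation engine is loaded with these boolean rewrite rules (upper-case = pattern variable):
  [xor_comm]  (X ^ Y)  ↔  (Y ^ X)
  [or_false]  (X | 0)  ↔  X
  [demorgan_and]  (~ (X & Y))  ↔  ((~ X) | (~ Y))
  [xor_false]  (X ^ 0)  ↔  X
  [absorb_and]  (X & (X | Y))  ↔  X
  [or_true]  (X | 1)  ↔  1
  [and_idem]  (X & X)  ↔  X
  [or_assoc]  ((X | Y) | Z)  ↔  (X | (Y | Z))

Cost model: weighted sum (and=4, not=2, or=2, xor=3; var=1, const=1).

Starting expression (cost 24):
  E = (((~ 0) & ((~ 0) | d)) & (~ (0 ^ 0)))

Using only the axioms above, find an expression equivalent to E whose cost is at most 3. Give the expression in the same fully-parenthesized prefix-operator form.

(~ 0)   [cost 3]

step 1: xor_false (→) rewrites (0 ^ 0) into 0, now (((~ 0) & ((~ 0) | d)) & (~ 0))
step 2: absorb_and (→) rewrites ((~ 0) & ((~ 0) | d)) into (~ 0), now ((~ 0) & (~ 0))
step 3: and_idem (→) rewrites ((~ 0) & (~ 0)) into (~ 0), reaching cost 3 (bound 3)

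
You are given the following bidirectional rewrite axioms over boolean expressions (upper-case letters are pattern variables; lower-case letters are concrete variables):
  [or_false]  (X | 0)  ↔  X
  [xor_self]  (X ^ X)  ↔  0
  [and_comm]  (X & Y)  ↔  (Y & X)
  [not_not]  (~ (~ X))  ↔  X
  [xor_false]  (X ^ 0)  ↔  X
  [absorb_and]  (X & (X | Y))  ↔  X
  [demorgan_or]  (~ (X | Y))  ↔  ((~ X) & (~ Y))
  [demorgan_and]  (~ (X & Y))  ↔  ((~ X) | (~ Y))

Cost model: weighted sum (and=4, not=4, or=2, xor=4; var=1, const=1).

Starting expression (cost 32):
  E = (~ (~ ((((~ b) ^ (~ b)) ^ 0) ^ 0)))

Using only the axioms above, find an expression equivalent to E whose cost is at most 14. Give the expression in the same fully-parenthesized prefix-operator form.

step 1: xor_false (→) rewrites ((((~ b) ^ (~ b)) ^ 0) ^ 0) into (((~ b) ^ (~ b)) ^ 0), now (~ (~ (((~ b) ^ (~ b)) ^ 0)))
step 2: not_not (→) rewrites (~ (~ (((~ b) ^ (~ b)) ^ 0))) into (((~ b) ^ (~ b)) ^ 0)
step 3: xor_false (→) rewrites (((~ b) ^ (~ b)) ^ 0) into ((~ b) ^ (~ b)), reaching cost 14 (bound 14)

((~ b) ^ (~ b))   [cost 14]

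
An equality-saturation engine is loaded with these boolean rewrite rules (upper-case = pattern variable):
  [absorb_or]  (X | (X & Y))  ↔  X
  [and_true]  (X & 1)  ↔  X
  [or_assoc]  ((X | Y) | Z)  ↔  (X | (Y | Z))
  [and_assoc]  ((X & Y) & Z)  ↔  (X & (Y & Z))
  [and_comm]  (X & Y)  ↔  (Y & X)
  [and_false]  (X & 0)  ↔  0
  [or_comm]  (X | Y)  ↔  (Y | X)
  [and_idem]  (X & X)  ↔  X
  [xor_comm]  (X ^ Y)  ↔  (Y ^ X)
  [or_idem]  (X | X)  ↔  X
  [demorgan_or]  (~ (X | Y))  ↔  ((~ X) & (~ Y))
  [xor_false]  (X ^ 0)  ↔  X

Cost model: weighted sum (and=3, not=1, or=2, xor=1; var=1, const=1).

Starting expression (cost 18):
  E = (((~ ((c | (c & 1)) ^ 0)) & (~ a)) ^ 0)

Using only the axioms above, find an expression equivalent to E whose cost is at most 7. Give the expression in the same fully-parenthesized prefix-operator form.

((~ c) & (~ a))   [cost 7]

step 1: absorb_or (→) rewrites (c | (c & 1)) into c, now (((~ (c ^ 0)) & (~ a)) ^ 0)
step 2: xor_false (→) rewrites (c ^ 0) into c, now (((~ c) & (~ a)) ^ 0)
step 3: xor_false (→) rewrites (((~ c) & (~ a)) ^ 0) into ((~ c) & (~ a)), reaching cost 7 (bound 7)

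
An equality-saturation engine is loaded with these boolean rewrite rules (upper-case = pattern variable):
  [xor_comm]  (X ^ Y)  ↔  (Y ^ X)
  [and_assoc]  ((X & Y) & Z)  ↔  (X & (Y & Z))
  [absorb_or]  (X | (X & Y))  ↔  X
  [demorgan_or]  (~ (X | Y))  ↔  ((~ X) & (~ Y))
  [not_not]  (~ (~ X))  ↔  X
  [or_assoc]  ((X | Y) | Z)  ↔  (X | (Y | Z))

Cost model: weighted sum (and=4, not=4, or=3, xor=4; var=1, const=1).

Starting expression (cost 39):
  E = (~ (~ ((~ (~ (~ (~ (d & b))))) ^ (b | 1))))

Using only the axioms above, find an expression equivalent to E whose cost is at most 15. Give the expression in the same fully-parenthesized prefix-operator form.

(1) (~ (~ (d & b)))  =[not_not →]=  (d & b)    ⊢ (~ (~ ((~ (~ (d & b))) ^ (b | 1))))
(2) (~ (~ (d & b)))  =[not_not →]=  (d & b)    ⊢ (~ (~ ((d & b) ^ (b | 1))))
(3) (~ (~ ((d & b) ^ (b | 1))))  =[not_not →]=  ((d & b) ^ (b | 1))    ⊢ cost 15, within 15

((d & b) ^ (b | 1))   [cost 15]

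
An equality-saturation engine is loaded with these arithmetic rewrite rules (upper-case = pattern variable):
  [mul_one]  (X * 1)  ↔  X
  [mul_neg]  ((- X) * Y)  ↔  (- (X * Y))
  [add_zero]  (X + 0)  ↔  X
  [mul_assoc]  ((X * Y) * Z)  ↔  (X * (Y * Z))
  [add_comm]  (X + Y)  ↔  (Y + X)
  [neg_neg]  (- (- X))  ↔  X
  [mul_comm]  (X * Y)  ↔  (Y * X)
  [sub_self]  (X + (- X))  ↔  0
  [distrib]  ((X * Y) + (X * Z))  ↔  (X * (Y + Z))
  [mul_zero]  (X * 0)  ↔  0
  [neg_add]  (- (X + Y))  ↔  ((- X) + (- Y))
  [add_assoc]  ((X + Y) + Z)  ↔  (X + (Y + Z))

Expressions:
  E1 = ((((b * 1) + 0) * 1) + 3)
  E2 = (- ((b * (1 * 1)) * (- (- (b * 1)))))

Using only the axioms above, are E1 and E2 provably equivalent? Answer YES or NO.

Every axiom is a valid identity, so a rewrite proof would force E1 and E2 to agree under every assignment.
At b=0: E1 = 3 but E2 = 0; they differ, so no derivation exists.

NO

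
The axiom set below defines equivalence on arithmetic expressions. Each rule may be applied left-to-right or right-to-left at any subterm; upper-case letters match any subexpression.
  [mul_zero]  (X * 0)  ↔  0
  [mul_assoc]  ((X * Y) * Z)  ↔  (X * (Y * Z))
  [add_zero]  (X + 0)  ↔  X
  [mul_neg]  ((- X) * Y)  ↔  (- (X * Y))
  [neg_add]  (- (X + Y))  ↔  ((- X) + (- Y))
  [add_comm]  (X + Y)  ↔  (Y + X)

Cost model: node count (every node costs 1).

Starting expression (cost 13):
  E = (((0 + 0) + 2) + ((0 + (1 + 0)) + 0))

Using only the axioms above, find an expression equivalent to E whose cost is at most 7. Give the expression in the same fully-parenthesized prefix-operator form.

((0 + 2) + (0 + 1))   [cost 7]

1. [add_zero →] (1 + 0)  →  1;  E = (((0 + 0) + 2) + ((0 + 1) + 0))
2. [add_zero →] (0 + 0)  →  0;  E = ((0 + 2) + ((0 + 1) + 0))
3. [add_zero →] ((0 + 1) + 0)  →  (0 + 1);  cost 7 ≤ 7, done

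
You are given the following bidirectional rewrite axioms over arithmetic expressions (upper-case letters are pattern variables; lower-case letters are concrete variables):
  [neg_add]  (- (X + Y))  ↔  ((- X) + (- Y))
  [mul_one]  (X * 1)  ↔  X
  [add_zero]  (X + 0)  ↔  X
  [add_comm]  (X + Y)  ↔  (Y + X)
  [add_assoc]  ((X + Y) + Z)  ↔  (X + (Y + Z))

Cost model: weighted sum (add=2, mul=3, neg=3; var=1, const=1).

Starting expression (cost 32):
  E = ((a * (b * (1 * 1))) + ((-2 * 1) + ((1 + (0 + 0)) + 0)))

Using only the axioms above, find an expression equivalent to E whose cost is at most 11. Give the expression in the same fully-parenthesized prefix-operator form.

((a * b) + (-2 + 1))   [cost 11]

1. [add_zero →] (0 + 0)  →  0;  E = ((a * (b * (1 * 1))) + ((-2 * 1) + ((1 + 0) + 0)))
2. [add_zero →] (1 + 0)  →  1;  E = ((a * (b * (1 * 1))) + ((-2 * 1) + (1 + 0)))
3. [add_zero →] (1 + 0)  →  1;  E = ((a * (b * (1 * 1))) + ((-2 * 1) + 1))
4. [mul_one →] (-2 * 1)  →  -2;  E = ((a * (b * (1 * 1))) + (-2 + 1))
5. [mul_one →] (1 * 1)  →  1;  E = ((a * (b * 1)) + (-2 + 1))
6. [mul_one →] (b * 1)  →  b;  cost 11 ≤ 11, done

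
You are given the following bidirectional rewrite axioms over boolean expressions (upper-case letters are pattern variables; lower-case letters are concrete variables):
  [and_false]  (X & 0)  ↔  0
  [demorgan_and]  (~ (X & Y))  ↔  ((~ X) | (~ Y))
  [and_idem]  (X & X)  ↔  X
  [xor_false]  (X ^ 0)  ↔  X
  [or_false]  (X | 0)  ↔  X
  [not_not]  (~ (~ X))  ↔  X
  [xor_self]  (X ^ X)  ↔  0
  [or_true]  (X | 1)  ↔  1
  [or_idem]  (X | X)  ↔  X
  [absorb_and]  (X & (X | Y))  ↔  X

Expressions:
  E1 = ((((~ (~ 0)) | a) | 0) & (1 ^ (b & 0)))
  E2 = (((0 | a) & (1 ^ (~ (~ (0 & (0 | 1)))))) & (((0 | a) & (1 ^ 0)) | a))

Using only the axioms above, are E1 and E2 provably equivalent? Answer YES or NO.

YES

1. [or_false →] (((~ (~ 0)) | a) | 0)  →  ((~ (~ 0)) | a);  E1 = (((~ (~ 0)) | a) & (1 ^ (b & 0)))
2. [and_false →] (b & 0)  →  0;  E1 = (((~ (~ 0)) | a) & (1 ^ 0))
3. [not_not →] (~ (~ 0))  →  0;  E1 = ((0 | a) & (1 ^ 0))
4. [absorb_and ←] ((0 | a) & (1 ^ 0))  →  (((0 | a) & (1 ^ 0)) & (((0 | a) & (1 ^ 0)) | a))
5. [not_not ←] 0  →  (~ (~ 0));  E1 = (((0 | a) & (1 ^ (~ (~ 0)))) & (((0 | a) & (1 ^ 0)) | a))
6. [absorb_and ←] 0  →  (0 & (0 | 1));  this is E2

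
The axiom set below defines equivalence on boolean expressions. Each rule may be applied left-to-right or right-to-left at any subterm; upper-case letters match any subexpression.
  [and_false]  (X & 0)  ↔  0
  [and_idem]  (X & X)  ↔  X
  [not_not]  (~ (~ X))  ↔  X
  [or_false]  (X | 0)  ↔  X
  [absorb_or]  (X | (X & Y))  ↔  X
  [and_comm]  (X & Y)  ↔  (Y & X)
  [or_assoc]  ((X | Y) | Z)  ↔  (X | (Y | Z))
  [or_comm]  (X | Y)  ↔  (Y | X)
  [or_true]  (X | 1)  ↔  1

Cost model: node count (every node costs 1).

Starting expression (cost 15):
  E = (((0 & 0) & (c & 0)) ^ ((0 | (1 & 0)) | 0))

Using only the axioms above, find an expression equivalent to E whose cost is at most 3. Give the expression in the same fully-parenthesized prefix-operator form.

(0 ^ 0)   [cost 3]

1. [and_false →] (1 & 0)  →  0;  E = (((0 & 0) & (c & 0)) ^ ((0 | 0) | 0))
2. [and_false →] (c & 0)  →  0;  E = (((0 & 0) & 0) ^ ((0 | 0) | 0))
3. [or_false →] (0 | 0)  →  0;  E = (((0 & 0) & 0) ^ (0 | 0))
4. [or_false →] (0 | 0)  →  0;  E = (((0 & 0) & 0) ^ 0)
5. [and_idem →] (0 & 0)  →  0;  E = ((0 & 0) ^ 0)
6. [and_idem →] (0 & 0)  →  0;  cost 3 ≤ 3, done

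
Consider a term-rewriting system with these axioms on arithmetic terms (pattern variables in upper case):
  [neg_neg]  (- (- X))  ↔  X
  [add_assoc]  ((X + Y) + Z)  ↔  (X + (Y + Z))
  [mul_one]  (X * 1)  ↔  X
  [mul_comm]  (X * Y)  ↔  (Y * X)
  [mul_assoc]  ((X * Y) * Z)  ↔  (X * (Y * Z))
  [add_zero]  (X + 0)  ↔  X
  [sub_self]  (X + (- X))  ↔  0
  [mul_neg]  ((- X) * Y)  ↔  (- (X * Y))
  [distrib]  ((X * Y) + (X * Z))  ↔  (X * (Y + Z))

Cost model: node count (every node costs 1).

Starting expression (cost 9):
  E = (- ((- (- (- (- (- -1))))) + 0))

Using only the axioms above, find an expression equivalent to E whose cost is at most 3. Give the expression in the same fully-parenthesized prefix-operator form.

(- (- -1))   [cost 3]

(1) ((- (- (- (- (- -1))))) + 0)  =[add_zero →]=  (- (- (- (- (- -1)))))    ⊢ (- (- (- (- (- (- -1))))))
(2) (- (- (- (- (- (- -1))))))  =[neg_neg →]=  (- (- (- (- -1))))
(3) (- (- (- (- -1))))  =[neg_neg →]=  (- (- -1))    ⊢ cost 3, within 3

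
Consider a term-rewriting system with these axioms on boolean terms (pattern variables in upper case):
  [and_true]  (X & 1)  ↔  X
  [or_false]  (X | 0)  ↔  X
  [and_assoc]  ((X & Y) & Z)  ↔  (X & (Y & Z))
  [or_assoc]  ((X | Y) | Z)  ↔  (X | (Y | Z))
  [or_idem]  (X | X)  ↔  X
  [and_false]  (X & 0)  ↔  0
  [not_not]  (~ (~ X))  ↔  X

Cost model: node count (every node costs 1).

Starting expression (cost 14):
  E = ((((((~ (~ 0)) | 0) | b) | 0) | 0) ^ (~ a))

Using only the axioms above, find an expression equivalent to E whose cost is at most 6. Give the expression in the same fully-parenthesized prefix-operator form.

((0 | b) ^ (~ a))   [cost 6]

step 1: not_not (→) rewrites (~ (~ 0)) into 0, now (((((0 | 0) | b) | 0) | 0) ^ (~ a))
step 2: or_idem (→) rewrites (0 | 0) into 0, now ((((0 | b) | 0) | 0) ^ (~ a))
step 3: or_false (→) rewrites ((0 | b) | 0) into (0 | b), now (((0 | b) | 0) ^ (~ a))
step 4: or_false (→) rewrites ((0 | b) | 0) into (0 | b), reaching cost 6 (bound 6)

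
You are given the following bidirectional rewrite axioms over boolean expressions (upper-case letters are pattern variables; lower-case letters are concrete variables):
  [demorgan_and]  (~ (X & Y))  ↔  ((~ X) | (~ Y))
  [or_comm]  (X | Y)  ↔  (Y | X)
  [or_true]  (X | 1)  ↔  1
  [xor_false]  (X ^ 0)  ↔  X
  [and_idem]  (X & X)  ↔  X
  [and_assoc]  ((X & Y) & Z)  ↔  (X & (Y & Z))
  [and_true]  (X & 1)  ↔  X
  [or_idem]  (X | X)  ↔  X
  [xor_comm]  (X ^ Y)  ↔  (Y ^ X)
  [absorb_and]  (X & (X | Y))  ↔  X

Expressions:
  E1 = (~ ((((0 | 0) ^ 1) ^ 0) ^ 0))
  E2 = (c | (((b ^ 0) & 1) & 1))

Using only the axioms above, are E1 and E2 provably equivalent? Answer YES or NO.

All listed rules preserve value, hence provable equivalence implies equal values everywhere; look for a separating assignment.
b=0, c=1 gives E1 ↦ 0, E2 ↦ 1; values differ ⇒ not provably equivalent.

NO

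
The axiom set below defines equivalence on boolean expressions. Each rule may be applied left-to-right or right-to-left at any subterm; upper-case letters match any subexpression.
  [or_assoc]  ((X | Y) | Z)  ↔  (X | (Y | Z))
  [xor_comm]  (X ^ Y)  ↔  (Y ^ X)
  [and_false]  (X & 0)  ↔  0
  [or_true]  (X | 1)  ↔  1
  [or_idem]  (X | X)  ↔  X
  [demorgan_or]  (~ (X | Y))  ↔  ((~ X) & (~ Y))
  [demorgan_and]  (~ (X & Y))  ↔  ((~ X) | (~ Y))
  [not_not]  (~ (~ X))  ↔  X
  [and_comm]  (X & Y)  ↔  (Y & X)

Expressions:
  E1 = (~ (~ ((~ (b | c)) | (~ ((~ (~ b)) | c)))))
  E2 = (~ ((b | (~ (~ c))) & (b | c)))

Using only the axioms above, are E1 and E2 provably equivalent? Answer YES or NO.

(1) (~ (~ ((~ (b | c)) | (~ ((~ (~ b)) | c)))))  =[not_not →]=  ((~ (b | c)) | (~ ((~ (~ b)) | c)))
(2) (~ (~ b))  =[not_not →]=  b    ⊢ ((~ (b | c)) | (~ (b | c)))
(3) ((~ (b | c)) | (~ (b | c)))  =[demorgan_and ←]=  (~ ((b | c) & (b | c)))
(4) c  =[not_not ←]=  (~ (~ c))    ⊢ E2

YES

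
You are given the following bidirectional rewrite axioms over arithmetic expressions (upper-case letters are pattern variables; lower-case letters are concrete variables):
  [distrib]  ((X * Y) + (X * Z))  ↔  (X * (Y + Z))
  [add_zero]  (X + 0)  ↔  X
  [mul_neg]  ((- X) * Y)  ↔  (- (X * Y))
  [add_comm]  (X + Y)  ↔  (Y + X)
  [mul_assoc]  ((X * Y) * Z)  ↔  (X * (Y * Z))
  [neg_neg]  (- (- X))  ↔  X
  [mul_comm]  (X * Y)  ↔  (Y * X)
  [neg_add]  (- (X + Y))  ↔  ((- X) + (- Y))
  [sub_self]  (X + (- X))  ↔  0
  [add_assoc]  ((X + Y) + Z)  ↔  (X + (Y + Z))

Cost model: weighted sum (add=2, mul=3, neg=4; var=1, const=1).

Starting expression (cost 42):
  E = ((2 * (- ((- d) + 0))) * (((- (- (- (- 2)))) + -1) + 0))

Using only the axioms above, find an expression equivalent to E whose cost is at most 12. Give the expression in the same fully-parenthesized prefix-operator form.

step 1: neg_neg (→) rewrites (- (- (- 2))) into (- 2), now ((2 * (- ((- d) + 0))) * (((- (- 2)) + -1) + 0))
step 2: add_zero (→) rewrites (((- (- 2)) + -1) + 0) into ((- (- 2)) + -1), now ((2 * (- ((- d) + 0))) * ((- (- 2)) + -1))
step 3: add_zero (→) rewrites ((- d) + 0) into (- d), now ((2 * (- (- d))) * ((- (- 2)) + -1))
step 4: neg_neg (→) rewrites (- (- 2)) into 2, now ((2 * (- (- d))) * (2 + -1))
step 5: neg_neg (→) rewrites (- (- d)) into d, reaching cost 12 (bound 12)

((2 * d) * (2 + -1))   [cost 12]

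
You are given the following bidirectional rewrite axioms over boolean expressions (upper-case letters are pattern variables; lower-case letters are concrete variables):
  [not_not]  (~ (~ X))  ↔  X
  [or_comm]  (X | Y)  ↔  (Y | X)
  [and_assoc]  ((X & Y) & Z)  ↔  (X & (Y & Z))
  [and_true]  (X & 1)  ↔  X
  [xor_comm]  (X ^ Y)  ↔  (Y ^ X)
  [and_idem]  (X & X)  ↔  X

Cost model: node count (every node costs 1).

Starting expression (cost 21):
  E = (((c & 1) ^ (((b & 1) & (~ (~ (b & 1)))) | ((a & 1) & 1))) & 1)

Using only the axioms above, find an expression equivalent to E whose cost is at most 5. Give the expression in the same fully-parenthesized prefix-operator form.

step 1: not_not (→) rewrites (~ (~ (b & 1))) into (b & 1), now (((c & 1) ^ (((b & 1) & (b & 1)) | ((a & 1) & 1))) & 1)
step 2: and_true (→) rewrites (((c & 1) ^ (((b & 1) & (b & 1)) | ((a & 1) & 1))) & 1) into ((c & 1) ^ (((b & 1) & (b & 1)) | ((a & 1) & 1)))
step 3: and_true (→) rewrites (a & 1) into a, now ((c & 1) ^ (((b & 1) & (b & 1)) | (a & 1)))
step 4: and_idem (→) rewrites ((b & 1) & (b & 1)) into (b & 1), now ((c & 1) ^ ((b & 1) | (a & 1)))
step 5: and_true (→) rewrites (a & 1) into a, now ((c & 1) ^ ((b & 1) | a))
step 6: and_true (→) rewrites (c & 1) into c, now (c ^ ((b & 1) | a))
step 7: and_true (→) rewrites (b & 1) into b, reaching cost 5 (bound 5)

(c ^ (b | a))   [cost 5]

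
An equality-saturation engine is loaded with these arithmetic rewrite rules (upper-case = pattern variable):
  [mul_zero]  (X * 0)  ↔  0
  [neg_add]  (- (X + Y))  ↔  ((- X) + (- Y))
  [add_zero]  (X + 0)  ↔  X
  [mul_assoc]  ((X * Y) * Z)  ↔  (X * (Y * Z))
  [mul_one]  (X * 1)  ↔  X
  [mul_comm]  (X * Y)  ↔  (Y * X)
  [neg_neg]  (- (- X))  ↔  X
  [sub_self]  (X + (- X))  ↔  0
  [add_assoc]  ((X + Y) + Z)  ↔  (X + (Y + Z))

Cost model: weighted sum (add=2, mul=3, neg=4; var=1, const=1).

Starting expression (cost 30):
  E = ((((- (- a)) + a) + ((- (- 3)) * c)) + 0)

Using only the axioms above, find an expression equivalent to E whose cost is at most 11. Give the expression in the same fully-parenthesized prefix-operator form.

(1) ((((- (- a)) + a) + ((- (- 3)) * c)) + 0)  =[add_zero →]=  (((- (- a)) + a) + ((- (- 3)) * c))
(2) (- (- 3))  =[neg_neg →]=  3    ⊢ (((- (- a)) + a) + (3 * c))
(3) (- (- a))  =[neg_neg →]=  a    ⊢ cost 11, within 11

((a + a) + (3 * c))   [cost 11]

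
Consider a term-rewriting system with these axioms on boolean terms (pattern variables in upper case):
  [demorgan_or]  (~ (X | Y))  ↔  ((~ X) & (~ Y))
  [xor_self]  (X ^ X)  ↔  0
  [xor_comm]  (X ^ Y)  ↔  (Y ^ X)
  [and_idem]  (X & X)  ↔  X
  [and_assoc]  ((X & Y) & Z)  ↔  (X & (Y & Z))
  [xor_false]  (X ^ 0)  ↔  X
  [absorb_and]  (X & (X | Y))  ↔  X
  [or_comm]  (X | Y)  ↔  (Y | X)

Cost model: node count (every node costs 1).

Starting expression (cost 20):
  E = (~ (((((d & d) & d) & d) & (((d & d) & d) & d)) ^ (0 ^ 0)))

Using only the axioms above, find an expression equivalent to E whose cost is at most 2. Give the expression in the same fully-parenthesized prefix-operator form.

(~ d)   [cost 2]

step 1: and_idem (→) rewrites ((((d & d) & d) & d) & (((d & d) & d) & d)) into (((d & d) & d) & d), now (~ ((((d & d) & d) & d) ^ (0 ^ 0)))
step 2: and_idem (→) rewrites (d & d) into d, now (~ (((d & d) & d) ^ (0 ^ 0)))
step 3: xor_false (→) rewrites (0 ^ 0) into 0, now (~ (((d & d) & d) ^ 0))
step 4: and_idem (→) rewrites (d & d) into d, now (~ ((d & d) ^ 0))
step 5: xor_false (→) rewrites ((d & d) ^ 0) into (d & d), now (~ (d & d))
step 6: and_idem (→) rewrites (d & d) into d, reaching cost 2 (bound 2)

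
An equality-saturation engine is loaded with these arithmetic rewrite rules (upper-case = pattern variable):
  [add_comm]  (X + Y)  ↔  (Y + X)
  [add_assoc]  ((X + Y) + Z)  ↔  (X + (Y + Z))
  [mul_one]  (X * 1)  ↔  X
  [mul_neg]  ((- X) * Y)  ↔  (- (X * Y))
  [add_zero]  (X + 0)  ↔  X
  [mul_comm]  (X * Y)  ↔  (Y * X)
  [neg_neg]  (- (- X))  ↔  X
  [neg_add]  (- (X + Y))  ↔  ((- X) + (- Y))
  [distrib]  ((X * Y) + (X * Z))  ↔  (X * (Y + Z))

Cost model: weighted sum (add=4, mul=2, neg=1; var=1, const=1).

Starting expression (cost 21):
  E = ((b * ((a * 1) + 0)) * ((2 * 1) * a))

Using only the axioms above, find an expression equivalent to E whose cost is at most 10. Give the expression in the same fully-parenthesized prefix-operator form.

(1) ((a * 1) + 0)  =[add_zero →]=  (a * 1)    ⊢ ((b * (a * 1)) * ((2 * 1) * a))
(2) (2 * 1)  =[mul_one →]=  2    ⊢ ((b * (a * 1)) * (2 * a))
(3) (a * 1)  =[mul_one →]=  a    ⊢ cost 10, within 10

((b * a) * (2 * a))   [cost 10]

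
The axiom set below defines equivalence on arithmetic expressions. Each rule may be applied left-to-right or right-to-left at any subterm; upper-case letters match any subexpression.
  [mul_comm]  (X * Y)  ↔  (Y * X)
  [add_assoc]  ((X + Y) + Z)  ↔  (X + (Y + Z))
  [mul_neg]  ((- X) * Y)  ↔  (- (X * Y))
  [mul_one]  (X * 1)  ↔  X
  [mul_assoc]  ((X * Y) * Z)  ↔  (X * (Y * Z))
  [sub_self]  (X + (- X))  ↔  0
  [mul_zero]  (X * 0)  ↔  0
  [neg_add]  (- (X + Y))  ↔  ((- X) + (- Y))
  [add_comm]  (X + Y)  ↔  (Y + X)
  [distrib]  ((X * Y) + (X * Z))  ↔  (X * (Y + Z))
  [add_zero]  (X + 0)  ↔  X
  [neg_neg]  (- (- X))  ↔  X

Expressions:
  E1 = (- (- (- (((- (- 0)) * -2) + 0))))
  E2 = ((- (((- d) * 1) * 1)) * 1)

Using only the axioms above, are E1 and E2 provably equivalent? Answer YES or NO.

NO

Every axiom is a valid identity, so a rewrite proof would force E1 and E2 to agree under every assignment.
At d=1: E1 = 0 but E2 = 1; they differ, so no derivation exists.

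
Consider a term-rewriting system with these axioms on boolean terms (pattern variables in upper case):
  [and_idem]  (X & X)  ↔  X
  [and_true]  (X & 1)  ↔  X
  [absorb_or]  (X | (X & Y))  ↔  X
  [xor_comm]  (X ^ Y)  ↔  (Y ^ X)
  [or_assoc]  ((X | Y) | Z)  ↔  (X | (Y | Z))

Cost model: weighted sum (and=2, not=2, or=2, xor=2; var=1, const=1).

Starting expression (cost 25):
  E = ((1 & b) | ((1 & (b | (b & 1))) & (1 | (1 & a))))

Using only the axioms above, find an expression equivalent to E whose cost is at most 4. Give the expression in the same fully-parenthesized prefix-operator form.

step 1: absorb_or (→) rewrites (1 | (1 & a)) into 1, now ((1 & b) | ((1 & (b | (b & 1))) & 1))
step 2: absorb_or (→) rewrites (b | (b & 1)) into b, now ((1 & b) | ((1 & b) & 1))
step 3: absorb_or (→) rewrites ((1 & b) | ((1 & b) & 1)) into (1 & b), reaching cost 4 (bound 4)

(1 & b)   [cost 4]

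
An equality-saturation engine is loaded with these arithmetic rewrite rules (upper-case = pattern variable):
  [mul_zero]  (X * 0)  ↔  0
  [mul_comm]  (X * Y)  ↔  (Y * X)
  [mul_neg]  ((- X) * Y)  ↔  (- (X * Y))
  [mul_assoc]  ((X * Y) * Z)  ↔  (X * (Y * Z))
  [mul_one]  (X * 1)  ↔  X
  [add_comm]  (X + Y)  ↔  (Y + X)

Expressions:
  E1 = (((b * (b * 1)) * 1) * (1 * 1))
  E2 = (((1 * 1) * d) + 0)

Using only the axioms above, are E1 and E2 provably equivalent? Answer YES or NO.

All listed rules preserve value, hence provable equivalence implies equal values everywhere; look for a separating assignment.
b=0, d=1 gives E1 ↦ 0, E2 ↦ 1; values differ ⇒ not provably equivalent.

NO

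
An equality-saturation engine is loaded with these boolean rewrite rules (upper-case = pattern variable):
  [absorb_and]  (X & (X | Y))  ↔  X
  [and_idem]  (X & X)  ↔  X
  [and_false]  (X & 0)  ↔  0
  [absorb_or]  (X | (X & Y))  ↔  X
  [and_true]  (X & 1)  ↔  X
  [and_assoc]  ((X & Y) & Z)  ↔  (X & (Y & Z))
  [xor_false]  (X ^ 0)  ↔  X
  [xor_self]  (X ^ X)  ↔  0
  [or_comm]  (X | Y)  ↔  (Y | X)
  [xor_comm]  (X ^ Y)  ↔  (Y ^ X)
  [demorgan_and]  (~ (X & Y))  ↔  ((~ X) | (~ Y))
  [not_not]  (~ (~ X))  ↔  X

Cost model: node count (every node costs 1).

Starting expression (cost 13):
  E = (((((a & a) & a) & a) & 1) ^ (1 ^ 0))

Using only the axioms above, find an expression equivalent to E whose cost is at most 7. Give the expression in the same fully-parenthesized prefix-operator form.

(1) (a & a)  =[and_idem →]=  a    ⊢ ((((a & a) & a) & 1) ^ (1 ^ 0))
(2) (a & a)  =[and_idem →]=  a    ⊢ (((a & a) & 1) ^ (1 ^ 0))
(3) (a & a)  =[and_idem →]=  a    ⊢ cost 7, within 7

((a & 1) ^ (1 ^ 0))   [cost 7]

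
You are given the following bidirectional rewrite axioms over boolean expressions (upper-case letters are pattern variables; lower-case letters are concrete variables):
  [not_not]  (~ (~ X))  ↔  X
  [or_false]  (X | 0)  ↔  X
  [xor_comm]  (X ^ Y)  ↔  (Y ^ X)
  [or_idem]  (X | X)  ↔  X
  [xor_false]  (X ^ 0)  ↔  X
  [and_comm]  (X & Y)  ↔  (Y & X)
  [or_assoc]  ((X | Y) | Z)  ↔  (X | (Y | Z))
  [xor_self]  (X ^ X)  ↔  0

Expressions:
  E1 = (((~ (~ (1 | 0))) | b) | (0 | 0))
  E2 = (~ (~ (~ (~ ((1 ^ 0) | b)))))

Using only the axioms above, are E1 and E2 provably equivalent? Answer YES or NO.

YES

(1) (~ (~ (1 | 0)))  =[not_not →]=  (1 | 0)    ⊢ (((1 | 0) | b) | (0 | 0))
(2) (0 | 0)  =[or_false →]=  0    ⊢ (((1 | 0) | b) | 0)
(3) (1 | 0)  =[or_false →]=  1    ⊢ ((1 | b) | 0)
(4) ((1 | b) | 0)  =[or_false →]=  (1 | b)
(5) 1  =[xor_false ←]=  (1 ^ 0)    ⊢ ((1 ^ 0) | b)
(6) ((1 ^ 0) | b)  =[not_not ←]=  (~ (~ ((1 ^ 0) | b)))
(7) (~ (~ ((1 ^ 0) | b)))  =[not_not ←]=  (~ (~ (~ (~ ((1 ^ 0) | b)))))    ⊢ E2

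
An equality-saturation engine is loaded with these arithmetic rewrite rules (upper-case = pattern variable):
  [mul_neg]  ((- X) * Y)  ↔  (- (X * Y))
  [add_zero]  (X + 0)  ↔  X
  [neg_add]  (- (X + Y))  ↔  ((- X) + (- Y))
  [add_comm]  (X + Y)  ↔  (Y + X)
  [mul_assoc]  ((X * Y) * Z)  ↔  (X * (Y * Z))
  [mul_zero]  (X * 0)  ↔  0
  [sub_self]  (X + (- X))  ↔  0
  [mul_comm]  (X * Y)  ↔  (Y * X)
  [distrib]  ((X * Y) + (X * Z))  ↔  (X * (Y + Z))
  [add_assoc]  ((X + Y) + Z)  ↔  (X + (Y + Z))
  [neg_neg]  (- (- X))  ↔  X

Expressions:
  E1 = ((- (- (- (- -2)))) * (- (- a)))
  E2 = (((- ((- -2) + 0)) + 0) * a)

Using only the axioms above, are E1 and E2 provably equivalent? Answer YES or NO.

YES

step 1: neg_neg (→) rewrites (- (- a)) into a, now ((- (- (- (- -2)))) * a)
step 2: neg_neg (→) rewrites (- (- (- (- -2)))) into (- (- -2)), now ((- (- -2)) * a)
step 3: add_zero (←) rewrites (- -2) into ((- -2) + 0), now ((- ((- -2) + 0)) * a)
step 4: add_zero (←) rewrites (- ((- -2) + 0)) into ((- ((- -2) + 0)) + 0), which is E2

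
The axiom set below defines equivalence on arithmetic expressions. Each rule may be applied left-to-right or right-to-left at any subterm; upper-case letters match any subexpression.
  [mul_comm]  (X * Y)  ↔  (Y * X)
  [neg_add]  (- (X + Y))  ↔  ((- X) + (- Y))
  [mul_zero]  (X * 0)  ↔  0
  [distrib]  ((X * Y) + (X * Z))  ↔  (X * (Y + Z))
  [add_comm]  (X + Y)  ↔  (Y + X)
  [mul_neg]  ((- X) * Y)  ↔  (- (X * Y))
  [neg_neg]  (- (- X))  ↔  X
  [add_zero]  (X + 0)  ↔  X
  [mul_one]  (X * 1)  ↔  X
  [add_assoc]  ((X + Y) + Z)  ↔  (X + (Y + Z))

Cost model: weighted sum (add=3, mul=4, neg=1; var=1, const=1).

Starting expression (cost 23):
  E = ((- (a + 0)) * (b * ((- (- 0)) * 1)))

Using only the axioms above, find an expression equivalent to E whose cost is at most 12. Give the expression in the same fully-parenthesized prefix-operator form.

(1) (- (- 0))  =[neg_neg →]=  0    ⊢ ((- (a + 0)) * (b * (0 * 1)))
(2) (a + 0)  =[add_zero →]=  a    ⊢ ((- a) * (b * (0 * 1)))
(3) (0 * 1)  =[mul_one →]=  0    ⊢ cost 12, within 12

((- a) * (b * 0))   [cost 12]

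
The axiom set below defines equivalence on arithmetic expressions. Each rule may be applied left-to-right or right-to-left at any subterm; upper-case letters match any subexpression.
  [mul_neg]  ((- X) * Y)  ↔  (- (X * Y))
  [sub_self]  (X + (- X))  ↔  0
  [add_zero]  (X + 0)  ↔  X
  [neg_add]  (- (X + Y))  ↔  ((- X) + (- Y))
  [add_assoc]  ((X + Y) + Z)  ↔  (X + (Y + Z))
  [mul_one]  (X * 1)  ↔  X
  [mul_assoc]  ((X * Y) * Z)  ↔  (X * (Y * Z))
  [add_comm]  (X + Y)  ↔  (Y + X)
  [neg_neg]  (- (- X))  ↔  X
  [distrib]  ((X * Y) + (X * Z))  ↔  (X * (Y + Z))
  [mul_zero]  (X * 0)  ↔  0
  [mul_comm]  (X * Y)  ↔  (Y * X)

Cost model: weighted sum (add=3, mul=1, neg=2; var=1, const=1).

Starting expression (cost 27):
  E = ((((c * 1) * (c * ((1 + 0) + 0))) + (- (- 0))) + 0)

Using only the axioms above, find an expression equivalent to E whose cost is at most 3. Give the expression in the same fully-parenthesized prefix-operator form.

(1) ((1 + 0) + 0)  =[add_zero →]=  (1 + 0)    ⊢ ((((c * 1) * (c * (1 + 0))) + (- (- 0))) + 0)
(2) (1 + 0)  =[add_zero →]=  1    ⊢ ((((c * 1) * (c * 1)) + (- (- 0))) + 0)
(3) (c * 1)  =[mul_one →]=  c    ⊢ ((((c * 1) * c) + (- (- 0))) + 0)
(4) (c * 1)  =[mul_one →]=  c    ⊢ (((c * c) + (- (- 0))) + 0)
(5) (((c * c) + (- (- 0))) + 0)  =[add_zero →]=  ((c * c) + (- (- 0)))
(6) (- (- 0))  =[neg_neg →]=  0    ⊢ ((c * c) + 0)
(7) ((c * c) + 0)  =[add_zero →]=  (c * c)    ⊢ cost 3, within 3

(c * c)   [cost 3]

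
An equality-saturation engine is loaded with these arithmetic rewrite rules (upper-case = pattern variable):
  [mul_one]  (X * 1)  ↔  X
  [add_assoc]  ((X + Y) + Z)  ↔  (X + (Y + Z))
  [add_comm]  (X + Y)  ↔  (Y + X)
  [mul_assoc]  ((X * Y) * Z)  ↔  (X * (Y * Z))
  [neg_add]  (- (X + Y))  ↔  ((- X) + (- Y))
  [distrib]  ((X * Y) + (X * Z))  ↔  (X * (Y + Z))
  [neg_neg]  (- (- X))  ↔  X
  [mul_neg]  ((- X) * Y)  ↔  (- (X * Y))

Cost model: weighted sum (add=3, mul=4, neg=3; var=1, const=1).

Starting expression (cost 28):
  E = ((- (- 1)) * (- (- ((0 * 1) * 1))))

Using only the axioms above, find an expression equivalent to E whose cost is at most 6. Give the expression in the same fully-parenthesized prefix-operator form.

step 1: mul_one (→) rewrites ((0 * 1) * 1) into (0 * 1), now ((- (- 1)) * (- (- (0 * 1))))
step 2: mul_one (→) rewrites (0 * 1) into 0, now ((- (- 1)) * (- (- 0)))
step 3: neg_neg (→) rewrites (- (- 0)) into 0, now ((- (- 1)) * 0)
step 4: neg_neg (→) rewrites (- (- 1)) into 1, reaching cost 6 (bound 6)

(1 * 0)   [cost 6]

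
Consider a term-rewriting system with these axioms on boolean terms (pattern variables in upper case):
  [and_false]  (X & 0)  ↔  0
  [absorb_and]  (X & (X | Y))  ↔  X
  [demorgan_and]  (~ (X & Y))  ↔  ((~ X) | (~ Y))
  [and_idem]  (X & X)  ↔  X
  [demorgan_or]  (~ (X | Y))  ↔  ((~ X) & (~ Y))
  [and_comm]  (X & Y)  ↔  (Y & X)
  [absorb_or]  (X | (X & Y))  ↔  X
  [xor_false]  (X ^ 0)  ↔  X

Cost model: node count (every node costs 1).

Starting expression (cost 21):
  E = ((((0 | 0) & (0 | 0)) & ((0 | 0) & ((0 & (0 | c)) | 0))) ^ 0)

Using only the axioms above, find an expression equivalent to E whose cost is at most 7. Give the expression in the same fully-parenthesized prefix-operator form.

((0 | 0) & (0 | 0))   [cost 7]

(1) (0 & (0 | c))  =[absorb_and →]=  0    ⊢ ((((0 | 0) & (0 | 0)) & ((0 | 0) & (0 | 0))) ^ 0)
(2) ((((0 | 0) & (0 | 0)) & ((0 | 0) & (0 | 0))) ^ 0)  =[xor_false →]=  (((0 | 0) & (0 | 0)) & ((0 | 0) & (0 | 0)))
(3) (((0 | 0) & (0 | 0)) & ((0 | 0) & (0 | 0)))  =[and_idem →]=  ((0 | 0) & (0 | 0))    ⊢ cost 7, within 7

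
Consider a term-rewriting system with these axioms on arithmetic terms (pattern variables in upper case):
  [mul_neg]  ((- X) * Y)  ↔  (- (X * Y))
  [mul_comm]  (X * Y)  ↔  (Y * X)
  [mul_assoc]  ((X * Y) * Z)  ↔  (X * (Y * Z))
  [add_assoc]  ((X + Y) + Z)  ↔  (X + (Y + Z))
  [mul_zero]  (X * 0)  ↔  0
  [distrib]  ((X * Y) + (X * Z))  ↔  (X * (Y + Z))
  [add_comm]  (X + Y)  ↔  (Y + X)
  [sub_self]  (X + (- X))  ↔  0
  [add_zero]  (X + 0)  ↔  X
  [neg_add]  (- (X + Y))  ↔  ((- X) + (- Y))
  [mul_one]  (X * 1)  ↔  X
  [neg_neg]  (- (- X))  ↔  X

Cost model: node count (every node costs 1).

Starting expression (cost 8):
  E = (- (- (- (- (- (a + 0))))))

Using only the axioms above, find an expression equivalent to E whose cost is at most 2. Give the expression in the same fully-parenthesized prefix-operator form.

(1) (a + 0)  =[add_zero →]=  a    ⊢ (- (- (- (- (- a)))))
(2) (- (- (- (- a))))  =[neg_neg →]=  (- (- a))    ⊢ (- (- (- a)))
(3) (- (- a))  =[neg_neg →]=  a    ⊢ cost 2, within 2

(- a)   [cost 2]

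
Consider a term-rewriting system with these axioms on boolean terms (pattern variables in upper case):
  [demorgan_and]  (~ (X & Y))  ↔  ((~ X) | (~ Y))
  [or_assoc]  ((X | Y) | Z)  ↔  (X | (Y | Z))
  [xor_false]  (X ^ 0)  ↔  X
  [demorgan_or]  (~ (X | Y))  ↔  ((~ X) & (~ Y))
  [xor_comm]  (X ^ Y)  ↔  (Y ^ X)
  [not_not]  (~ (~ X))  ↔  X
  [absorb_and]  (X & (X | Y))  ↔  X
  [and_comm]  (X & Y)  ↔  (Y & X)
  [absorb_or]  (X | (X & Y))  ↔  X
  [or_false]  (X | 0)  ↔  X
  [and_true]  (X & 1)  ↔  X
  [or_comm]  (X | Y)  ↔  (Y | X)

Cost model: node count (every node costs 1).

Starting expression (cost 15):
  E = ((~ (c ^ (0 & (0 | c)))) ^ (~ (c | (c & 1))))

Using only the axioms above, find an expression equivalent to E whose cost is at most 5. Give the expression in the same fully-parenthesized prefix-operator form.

((~ c) ^ (~ c))   [cost 5]

step 1: absorb_and (→) rewrites (0 & (0 | c)) into 0, now ((~ (c ^ 0)) ^ (~ (c | (c & 1))))
step 2: absorb_or (→) rewrites (c | (c & 1)) into c, now ((~ (c ^ 0)) ^ (~ c))
step 3: xor_false (→) rewrites (c ^ 0) into c, reaching cost 5 (bound 5)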